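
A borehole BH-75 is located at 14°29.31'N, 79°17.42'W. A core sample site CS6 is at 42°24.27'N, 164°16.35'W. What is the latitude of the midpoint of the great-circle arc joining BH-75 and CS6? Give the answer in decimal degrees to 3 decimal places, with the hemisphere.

36.098°N

BH-75: φ = +14.48850°, λ = -79.29033°
CS6: φ = +42.40450°, λ = -164.27250°
Bx = cos φ₂ cos Δλ = 0.064585,  By = cos φ₂ sin Δλ = -0.735572
φₘ = atan2(sin φ₁ + sin φ₂, √((cos φ₁ + Bx)² + By²)) = 36.09817°
λₘ = λ₁ + atan2(By, cos φ₁ + Bx) = -114.74971°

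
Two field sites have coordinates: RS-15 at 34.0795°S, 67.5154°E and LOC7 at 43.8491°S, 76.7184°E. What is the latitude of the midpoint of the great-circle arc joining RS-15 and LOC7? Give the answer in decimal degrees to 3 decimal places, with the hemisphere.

39.054°S

Bx = cos φ₂ cos Δλ = 0.711884,  By = cos φ₂ sin Δλ = 0.115338
φₘ = atan2(sin φ₁ + sin φ₂, √((cos φ₁ + Bx)² + By²)) = -39.05434°
λₘ = λ₁ + atan2(By, cos φ₁ + Bx) = 71.79817°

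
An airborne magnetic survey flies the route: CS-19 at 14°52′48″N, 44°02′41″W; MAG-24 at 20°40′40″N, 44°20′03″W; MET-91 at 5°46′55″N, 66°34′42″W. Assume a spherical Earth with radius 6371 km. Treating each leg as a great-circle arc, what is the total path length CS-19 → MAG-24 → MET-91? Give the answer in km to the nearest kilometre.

CS-19: φ = +14.88000°, λ = -44.04472°
MAG-24: φ = +20.67778°, λ = -44.33417°
MET-91: φ = +5.78194°, λ = -66.57833°
CS-19→MAG-24: c = 0.101304 rad, d = 645.41 km
MAG-24→MET-91: c = 0.457585 rad, d = 2915.27 km
Total = 645.41 + 2915.27 = 3560.68 km

3561 km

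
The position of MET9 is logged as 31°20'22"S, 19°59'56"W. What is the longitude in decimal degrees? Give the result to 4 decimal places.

19° + 59′/60 + 56″/3600 = 19 + 0.98333 + 0.01556 = 19.9989°

19.9989°W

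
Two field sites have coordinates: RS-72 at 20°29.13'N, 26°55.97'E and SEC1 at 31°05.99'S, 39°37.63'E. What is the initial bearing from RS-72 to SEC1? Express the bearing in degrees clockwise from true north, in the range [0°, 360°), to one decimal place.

166.4°

RS-72: φ = +20.48550°, λ = +26.93283°
SEC1: φ = -31.09983°, λ = +39.62717°
Δλ = 12.6943°
y = sin Δλ · cos φ₂ = 0.188165
x = cos φ₁ sin φ₂ − sin φ₁ cos φ₂ cos Δλ = -0.776209
θ = atan2(y, x) = 166.3735° → 166.3735° (mod 360°)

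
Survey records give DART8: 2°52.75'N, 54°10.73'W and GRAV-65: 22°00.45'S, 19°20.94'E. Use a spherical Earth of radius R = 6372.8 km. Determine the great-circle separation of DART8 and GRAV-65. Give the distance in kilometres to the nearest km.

DART8: φ = +2.87917°, λ = -54.17883°
GRAV-65: φ = -22.00750°, λ = +19.34900°
Δφ = -24.8867°,  Δλ = 73.5278°
a = sin²(Δφ/2) + cos φ₁ cos φ₂ sin²(Δλ/2) = 0.378133
c = 2·arcsin(√a) = 1.324582 rad = 75.8930°
d = R·c = 6372.8 × 1.324582 = 8441.3 km

8441 km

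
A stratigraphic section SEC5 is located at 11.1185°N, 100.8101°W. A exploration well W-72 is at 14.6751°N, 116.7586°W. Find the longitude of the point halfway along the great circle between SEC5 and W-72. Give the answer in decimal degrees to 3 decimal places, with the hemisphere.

Bx = cos φ₂ cos Δλ = 0.930143,  By = cos φ₂ sin Δλ = -0.265810
φₘ = atan2(sin φ₁ + sin φ₂, √((cos φ₁ + Bx)² + By²)) = 13.01845°
λₘ = λ₁ + atan2(By, cos φ₁ + Bx) = -108.72729°

108.727°W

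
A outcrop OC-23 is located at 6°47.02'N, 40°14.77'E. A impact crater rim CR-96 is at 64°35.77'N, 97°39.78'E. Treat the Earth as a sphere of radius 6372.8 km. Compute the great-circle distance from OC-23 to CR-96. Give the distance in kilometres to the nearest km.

OC-23: φ = +6.78367°, λ = +40.24617°
CR-96: φ = +64.59617°, λ = +97.66300°
Δφ = 57.8125°,  Δλ = 57.4168°
a = sin²(Δφ/2) + cos φ₁ cos φ₂ sin²(Δλ/2) = 0.331947
c = 2·arcsin(√a) = 1.228017 rad = 70.3602°
d = R·c = 6372.8 × 1.228017 = 7825.9 km

7826 km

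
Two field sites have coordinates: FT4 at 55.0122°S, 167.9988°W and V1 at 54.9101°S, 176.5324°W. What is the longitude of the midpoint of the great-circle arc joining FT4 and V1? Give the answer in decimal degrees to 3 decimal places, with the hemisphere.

172.271°W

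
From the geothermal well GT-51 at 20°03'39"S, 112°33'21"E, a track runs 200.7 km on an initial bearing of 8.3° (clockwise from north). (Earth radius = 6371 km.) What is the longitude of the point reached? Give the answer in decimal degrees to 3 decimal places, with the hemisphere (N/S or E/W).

GT-51: φ = -20.06083°, λ = +112.55583°
δ = d/R = 200.7/6371 = 0.031502 rad
φ₂ = arcsin(sin φ₁ cos δ + cos φ₁ sin δ cos θ)
   = arcsin(-0.34302·0.99950 + 0.93933·0.03150·0.98953) = -18.27459°
λ₂ = λ₁ + atan2(sin θ sin δ cos φ₁, cos δ − sin φ₁ sin φ₂) = 112.83018°

112.830°E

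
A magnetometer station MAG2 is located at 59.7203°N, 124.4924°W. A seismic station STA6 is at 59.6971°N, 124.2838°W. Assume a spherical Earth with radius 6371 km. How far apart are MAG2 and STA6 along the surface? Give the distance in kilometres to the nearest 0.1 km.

Δφ = -0.0232°,  Δλ = 0.2086°
a = sin²(Δφ/2) + cos φ₁ cos φ₂ sin²(Δλ/2) = 0.000001
c = 2·arcsin(√a) = 0.001880 rad = 0.1077°
d = R·c = 6371 × 0.001880 = 12.0 km

12.0 km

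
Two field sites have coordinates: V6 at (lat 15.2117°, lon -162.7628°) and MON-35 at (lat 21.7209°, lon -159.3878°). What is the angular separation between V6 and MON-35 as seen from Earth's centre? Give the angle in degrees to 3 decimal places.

7.253°

Δφ = 6.5092°,  Δλ = 3.3750°
a = sin²(Δφ/2) + cos φ₁ cos φ₂ sin²(Δλ/2) = 0.004001
c = 2·arcsin(√a) = 0.126584 rad = 7.2528°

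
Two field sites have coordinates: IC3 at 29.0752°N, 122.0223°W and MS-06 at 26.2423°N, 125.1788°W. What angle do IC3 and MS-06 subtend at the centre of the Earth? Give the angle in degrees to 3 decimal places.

Δφ = -2.8329°,  Δλ = -3.1565°
a = sin²(Δφ/2) + cos φ₁ cos φ₂ sin²(Δλ/2) = 0.001206
c = 2·arcsin(√a) = 0.069460 rad = 3.9798°

3.980°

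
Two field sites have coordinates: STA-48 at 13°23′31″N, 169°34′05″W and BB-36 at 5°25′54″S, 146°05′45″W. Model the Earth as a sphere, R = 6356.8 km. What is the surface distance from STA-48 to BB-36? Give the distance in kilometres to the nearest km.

3324 km

STA-48: φ = +13.39194°, λ = -169.56806°
BB-36: φ = -5.43167°, λ = -146.09583°
Δφ = -18.8236°,  Δλ = 23.4722°
a = sin²(Δφ/2) + cos φ₁ cos φ₂ sin²(Δλ/2) = 0.066809
c = 2·arcsin(√a) = 0.522887 rad = 29.9592°
d = R·c = 6356.8 × 0.522887 = 3323.9 km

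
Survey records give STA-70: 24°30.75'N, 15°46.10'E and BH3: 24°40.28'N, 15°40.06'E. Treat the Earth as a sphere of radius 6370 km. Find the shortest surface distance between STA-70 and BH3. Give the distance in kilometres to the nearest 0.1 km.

STA-70: φ = +24.51250°, λ = +15.76833°
BH3: φ = +24.67133°, λ = +15.66767°
Δφ = 0.1588°,  Δλ = -0.1007°
a = sin²(Δφ/2) + cos φ₁ cos φ₂ sin²(Δλ/2) = 0.000003
c = 2·arcsin(√a) = 0.003200 rad = 0.1833°
d = R·c = 6370 × 0.003200 = 20.4 km

20.4 km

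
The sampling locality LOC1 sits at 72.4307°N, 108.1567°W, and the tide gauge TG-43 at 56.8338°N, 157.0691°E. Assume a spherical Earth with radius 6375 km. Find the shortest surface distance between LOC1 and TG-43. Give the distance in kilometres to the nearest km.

Δφ = -15.5969°,  Δλ = -94.7742°
a = sin²(Δφ/2) + cos φ₁ cos φ₂ sin²(Δλ/2) = 0.107853
c = 2·arcsin(√a) = 0.669238 rad = 38.3445°
d = R·c = 6375 × 0.669238 = 4266.4 km

4266 km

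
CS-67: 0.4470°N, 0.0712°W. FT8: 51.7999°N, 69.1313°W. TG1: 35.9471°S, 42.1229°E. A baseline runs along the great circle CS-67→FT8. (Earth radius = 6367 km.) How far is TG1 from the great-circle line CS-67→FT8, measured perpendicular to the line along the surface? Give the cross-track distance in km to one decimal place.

553.8 km

δ₁₃ = central angle CS-67→TG1 = 0.933303 rad  (haversine)
θ₁₃ = bearing CS-67→TG1 = 137.419°,  θ₁₂ = bearing CS-67→FT8 = 323.625°
dₓₜ = R·arcsin(sin δ₁₃ · sin(θ₁₃ − θ₁₂)) = 6367·arcsin(0.80359·sin(-186.206°)) = 553.811 km
|dₓₜ| = 553.811 km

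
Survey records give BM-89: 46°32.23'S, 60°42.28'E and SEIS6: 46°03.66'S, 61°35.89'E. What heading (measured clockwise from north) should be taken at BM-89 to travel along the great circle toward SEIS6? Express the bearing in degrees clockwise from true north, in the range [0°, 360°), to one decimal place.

BM-89: φ = -46.53717°, λ = +60.70467°
SEIS6: φ = -46.06100°, λ = +61.59817°
Δλ = 0.8935°
y = sin Δλ · cos φ₂ = 0.010820
x = cos φ₁ sin φ₂ − sin φ₁ cos φ₂ cos Δλ = 0.008249
θ = atan2(y, x) = 52.6787° → 52.6787° (mod 360°)

52.7°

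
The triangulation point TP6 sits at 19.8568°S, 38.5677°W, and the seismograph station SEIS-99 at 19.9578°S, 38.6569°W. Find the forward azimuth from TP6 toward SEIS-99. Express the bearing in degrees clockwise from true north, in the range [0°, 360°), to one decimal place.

219.7°

Δλ = -0.0892°
y = sin Δλ · cos φ₂ = -0.001463
x = cos φ₁ sin φ₂ − sin φ₁ cos φ₂ cos Δλ = -0.001763
θ = atan2(y, x) = -140.3091° → 219.6909° (mod 360°)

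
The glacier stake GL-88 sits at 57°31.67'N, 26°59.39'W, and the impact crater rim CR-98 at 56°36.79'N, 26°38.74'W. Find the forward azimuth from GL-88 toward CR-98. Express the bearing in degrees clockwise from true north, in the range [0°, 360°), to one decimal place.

168.3°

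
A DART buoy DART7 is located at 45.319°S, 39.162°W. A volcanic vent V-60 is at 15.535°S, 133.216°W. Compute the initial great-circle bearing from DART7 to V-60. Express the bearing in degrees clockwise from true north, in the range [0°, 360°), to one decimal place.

Δλ = -94.0540°
y = sin Δλ · cos φ₂ = -0.961056
x = cos φ₁ sin φ₂ − sin φ₁ cos φ₂ cos Δλ = -0.236756
θ = atan2(y, x) = -103.8392° → 256.1608° (mod 360°)

256.2°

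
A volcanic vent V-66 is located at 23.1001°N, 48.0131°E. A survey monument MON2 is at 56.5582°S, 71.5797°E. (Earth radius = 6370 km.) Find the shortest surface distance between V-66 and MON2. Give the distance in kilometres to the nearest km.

Δφ = -79.6583°,  Δλ = 23.5666°
a = sin²(Δφ/2) + cos φ₁ cos φ₂ sin²(Δλ/2) = 0.431380
c = 2·arcsin(√a) = 1.433121 rad = 82.1118°
d = R·c = 6370 × 1.433121 = 9129.0 km

9129 km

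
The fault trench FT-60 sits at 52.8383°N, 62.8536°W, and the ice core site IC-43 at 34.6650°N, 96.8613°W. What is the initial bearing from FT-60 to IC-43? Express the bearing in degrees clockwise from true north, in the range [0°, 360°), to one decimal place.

Δλ = -34.0077°
y = sin Δλ · cos φ₂ = -0.460023
x = cos φ₁ sin φ₂ − sin φ₁ cos φ₂ cos Δλ = -0.199782
θ = atan2(y, x) = -113.4747° → 246.5253° (mod 360°)

246.5°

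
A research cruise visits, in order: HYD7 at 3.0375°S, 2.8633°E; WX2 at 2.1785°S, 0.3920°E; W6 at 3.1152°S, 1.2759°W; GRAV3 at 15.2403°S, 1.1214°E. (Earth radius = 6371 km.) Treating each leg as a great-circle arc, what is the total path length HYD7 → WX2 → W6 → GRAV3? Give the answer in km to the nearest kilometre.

1877 km

HYD7→WX2: c = 0.045621 rad, d = 290.65 km
WX2→W6: c = 0.033360 rad, d = 212.53 km
W6→GRAV3: c = 0.215600 rad, d = 1373.59 km
Total = 290.65 + 212.53 + 1373.59 = 1876.78 km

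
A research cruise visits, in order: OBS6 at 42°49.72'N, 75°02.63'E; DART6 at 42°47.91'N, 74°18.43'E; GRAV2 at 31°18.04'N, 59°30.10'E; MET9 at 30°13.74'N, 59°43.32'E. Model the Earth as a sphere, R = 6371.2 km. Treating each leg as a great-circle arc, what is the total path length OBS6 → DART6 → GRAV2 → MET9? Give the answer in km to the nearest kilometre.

2009 km

OBS6: φ = +42.82867°, λ = +75.04383°
DART6: φ = +42.79850°, λ = +74.30717°
GRAV2: φ = +31.30067°, λ = +59.50167°
MET9: φ = +30.22900°, λ = +59.72200°
OBS6→DART6: c = 0.009446 rad, d = 60.18 km
DART6→GRAV2: c = 0.286932 rad, d = 1828.10 km
GRAV2→MET9: c = 0.018994 rad, d = 121.01 km
Total = 60.18 + 1828.10 + 121.01 = 2009.30 km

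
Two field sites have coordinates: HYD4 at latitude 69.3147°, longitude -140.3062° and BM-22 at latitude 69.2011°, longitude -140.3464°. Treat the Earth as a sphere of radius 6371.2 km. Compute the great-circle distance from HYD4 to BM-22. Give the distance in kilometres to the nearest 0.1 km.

12.7 km

Δφ = -0.1136°,  Δλ = -0.0402°
a = sin²(Δφ/2) + cos φ₁ cos φ₂ sin²(Δλ/2) = 0.000001
c = 2·arcsin(√a) = 0.001998 rad = 0.1145°
d = R·c = 6371.2 × 0.001998 = 12.7 km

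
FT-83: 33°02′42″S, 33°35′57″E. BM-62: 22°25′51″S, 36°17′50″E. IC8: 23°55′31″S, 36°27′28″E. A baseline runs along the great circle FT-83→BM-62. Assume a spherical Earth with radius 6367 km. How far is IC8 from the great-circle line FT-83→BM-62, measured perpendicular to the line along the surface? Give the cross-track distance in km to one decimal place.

FT-83: φ = -33.04500°, λ = +33.59917°
BM-62: φ = -22.43083°, λ = +36.29722°
IC8: φ = -23.92528°, λ = +36.45778°
δ₁₃ = central angle FT-83→IC8 = 0.165076 rad  (haversine)
θ₁₃ = bearing FT-83→IC8 = 16.106°,  θ₁₂ = bearing FT-83→BM-62 = 13.330°
dₓₜ = R·arcsin(sin δ₁₃ · sin(θ₁₃ − θ₁₂)) = 6367·arcsin(0.16433·sin(2.776°)) = 50.669 km
|dₓₜ| = 50.669 km

50.7 km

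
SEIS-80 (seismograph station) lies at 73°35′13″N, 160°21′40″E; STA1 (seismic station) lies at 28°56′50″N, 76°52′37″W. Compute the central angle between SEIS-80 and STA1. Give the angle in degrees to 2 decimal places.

SEIS-80: φ = +73.58694°, λ = +160.36111°
STA1: φ = +28.94722°, λ = -76.87694°
Δφ = -44.6397°,  Δλ = 122.7619°
a = sin²(Δφ/2) + cos φ₁ cos φ₂ sin²(Δλ/2) = 0.334762
c = 2·arcsin(√a) = 1.233988 rad = 70.7023°

70.70°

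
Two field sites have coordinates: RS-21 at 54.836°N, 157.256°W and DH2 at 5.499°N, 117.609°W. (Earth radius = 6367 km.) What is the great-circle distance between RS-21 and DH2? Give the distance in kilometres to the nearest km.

6521 km

Δφ = -49.3370°,  Δλ = 39.6470°
a = sin²(Δφ/2) + cos φ₁ cos φ₂ sin²(Δλ/2) = 0.240124
c = 2·arcsin(√a) = 1.024237 rad = 58.6844°
d = R·c = 6367 × 1.024237 = 6521.3 km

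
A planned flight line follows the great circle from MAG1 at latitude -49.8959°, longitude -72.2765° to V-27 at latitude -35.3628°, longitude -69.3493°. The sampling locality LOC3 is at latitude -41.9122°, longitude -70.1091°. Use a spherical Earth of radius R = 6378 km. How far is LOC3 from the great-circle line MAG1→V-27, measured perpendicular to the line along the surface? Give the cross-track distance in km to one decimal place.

32.0 km

δ₁₃ = central angle MAG1→LOC3 = 0.141790 rad  (haversine)
θ₁₃ = bearing MAG1→LOC3 = 11.488°,  θ₁₂ = bearing MAG1→V-27 = 9.453°
dₓₜ = R·arcsin(sin δ₁₃ · sin(θ₁₃ − θ₁₂)) = 6378·arcsin(0.14132·sin(2.035°)) = 32.002 km
|dₓₜ| = 32.002 km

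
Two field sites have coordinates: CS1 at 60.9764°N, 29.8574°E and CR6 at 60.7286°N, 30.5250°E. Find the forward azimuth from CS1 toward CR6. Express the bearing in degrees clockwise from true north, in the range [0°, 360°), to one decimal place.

127.0°

Δλ = 0.6676°
y = sin Δλ · cos φ₂ = 0.005697
x = cos φ₁ sin φ₂ − sin φ₁ cos φ₂ cos Δλ = -0.004296
θ = atan2(y, x) = 127.0186° → 127.0186° (mod 360°)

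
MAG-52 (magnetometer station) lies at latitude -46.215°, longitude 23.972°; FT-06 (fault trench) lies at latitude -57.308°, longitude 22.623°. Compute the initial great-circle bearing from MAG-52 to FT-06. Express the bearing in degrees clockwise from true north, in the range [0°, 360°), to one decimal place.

183.8°

Δλ = -1.3490°
y = sin Δλ · cos φ₂ = -0.012716
x = cos φ₁ sin φ₂ − sin φ₁ cos φ₂ cos Δλ = -0.192510
θ = atan2(y, x) = -176.2210° → 183.7790° (mod 360°)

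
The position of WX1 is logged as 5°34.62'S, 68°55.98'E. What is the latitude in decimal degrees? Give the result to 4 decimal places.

5° + 34.62′/60 = 5 + 0.57700 = 5.5770°

5.5770°S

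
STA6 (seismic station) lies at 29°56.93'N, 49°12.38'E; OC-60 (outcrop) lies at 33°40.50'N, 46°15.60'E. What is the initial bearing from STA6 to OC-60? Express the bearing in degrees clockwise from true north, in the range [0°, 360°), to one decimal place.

STA6: φ = +29.94883°, λ = +49.20633°
OC-60: φ = +33.67500°, λ = +46.26000°
Δλ = -2.9463°
y = sin Δλ · cos φ₂ = -0.042775
x = cos φ₁ sin φ₂ − sin φ₁ cos φ₂ cos Δλ = 0.065537
θ = atan2(y, x) = -33.1320° → 326.8680° (mod 360°)

326.9°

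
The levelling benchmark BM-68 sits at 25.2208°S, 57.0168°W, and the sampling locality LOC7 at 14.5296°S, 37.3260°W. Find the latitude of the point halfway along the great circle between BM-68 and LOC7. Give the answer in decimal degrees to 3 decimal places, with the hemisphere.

20.148°S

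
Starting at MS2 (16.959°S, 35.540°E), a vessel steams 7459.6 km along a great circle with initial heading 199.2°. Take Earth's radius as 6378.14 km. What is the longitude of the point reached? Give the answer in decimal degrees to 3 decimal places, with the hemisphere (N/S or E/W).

δ = d/R = 7459.6/6378.14 = 1.169557 rad
φ₂ = arcsin(sin φ₁ cos δ + cos φ₁ sin δ cos θ)
   = arcsin(-0.29169·0.39056 + 0.95651·0.92058·-0.94438) = -70.99450°
λ₂ = λ₁ + atan2(sin θ sin δ cos φ₁, cos δ − sin φ₁ sin φ₂) = -32.83965°

32.840°W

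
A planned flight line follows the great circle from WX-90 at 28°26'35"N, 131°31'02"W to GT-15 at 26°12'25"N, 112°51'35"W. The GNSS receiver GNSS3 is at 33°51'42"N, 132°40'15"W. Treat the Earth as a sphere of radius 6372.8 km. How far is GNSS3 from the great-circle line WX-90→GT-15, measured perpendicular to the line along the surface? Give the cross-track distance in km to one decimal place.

596.0 km

WX-90: φ = +28.44306°, λ = -131.51722°
GT-15: φ = +26.20694°, λ = -112.85972°
GNSS3: φ = +33.86167°, λ = -132.67083°
δ₁₃ = central angle WX-90→GNSS3 = 0.096127 rad  (haversine)
θ₁₃ = bearing WX-90→GNSS3 = 349.969°,  θ₁₂ = bearing WX-90→GT-15 = 93.302°
dₓₜ = R·arcsin(sin δ₁₃ · sin(θ₁₃ − θ₁₂)) = 6372.8·arcsin(0.09598·sin(256.667°)) = -596.037 km
|dₓₜ| = 596.037 km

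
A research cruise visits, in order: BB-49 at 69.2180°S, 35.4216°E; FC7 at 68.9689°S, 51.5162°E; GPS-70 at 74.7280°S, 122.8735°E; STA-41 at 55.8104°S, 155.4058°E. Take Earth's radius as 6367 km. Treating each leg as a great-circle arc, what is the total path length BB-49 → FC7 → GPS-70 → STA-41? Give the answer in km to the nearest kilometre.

5541 km

BB-49→FC7: c = 0.100044 rad, d = 636.98 km
FC7→GPS-70: c = 0.374633 rad, d = 2385.29 km
GPS-70→STA-41: c = 0.395613 rad, d = 2518.87 km
Total = 636.98 + 2385.29 + 2518.87 = 5541.14 km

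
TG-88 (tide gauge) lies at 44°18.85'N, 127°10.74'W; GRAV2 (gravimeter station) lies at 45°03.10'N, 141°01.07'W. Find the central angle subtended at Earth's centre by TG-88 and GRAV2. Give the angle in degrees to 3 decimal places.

9.855°

TG-88: φ = +44.31417°, λ = -127.17900°
GRAV2: φ = +45.05167°, λ = -141.01783°
Δφ = 0.7375°,  Δλ = -13.8388°
a = sin²(Δφ/2) + cos φ₁ cos φ₂ sin²(Δλ/2) = 0.007378
c = 2·arcsin(√a) = 0.172003 rad = 9.8550°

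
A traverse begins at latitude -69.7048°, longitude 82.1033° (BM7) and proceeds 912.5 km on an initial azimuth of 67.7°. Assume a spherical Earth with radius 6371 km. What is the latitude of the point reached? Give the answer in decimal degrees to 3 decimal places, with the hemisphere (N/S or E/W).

65.440°S

δ = d/R = 912.5/6371 = 0.143227 rad
φ₂ = arcsin(sin φ₁ cos δ + cos φ₁ sin δ cos θ)
   = arcsin(-0.93792·0.98976 + 0.34686·0.14274·0.37946) = -65.44013°
λ₂ = λ₁ + atan2(sin θ sin δ cos φ₁, cos δ − sin φ₁ sin φ₂) = 100.62900°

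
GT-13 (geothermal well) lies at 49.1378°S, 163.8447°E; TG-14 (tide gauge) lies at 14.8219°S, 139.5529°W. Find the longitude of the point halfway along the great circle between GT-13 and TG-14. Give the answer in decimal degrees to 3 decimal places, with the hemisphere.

Bx = cos φ₂ cos Δλ = 0.532130,  By = cos φ₂ sin Δλ = 0.807091
φₘ = atan2(sin φ₁ + sin φ₂, √((cos φ₁ + Bx)² + By²)) = -35.19748°
λₘ = λ₁ + atan2(By, cos φ₁ + Bx) = -161.92777°

161.928°W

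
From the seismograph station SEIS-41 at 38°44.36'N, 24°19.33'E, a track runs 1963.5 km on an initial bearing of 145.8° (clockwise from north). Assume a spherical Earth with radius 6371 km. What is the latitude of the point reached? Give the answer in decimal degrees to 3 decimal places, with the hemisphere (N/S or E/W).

23.616°N

SEIS-41: φ = +38.73933°, λ = +24.32217°
δ = d/R = 1963.5/6371 = 0.308193 rad
φ₂ = arcsin(sin φ₁ cos δ + cos φ₁ sin δ cos θ)
   = arcsin(0.62578·0.95288 + 0.78000·0.30334·-0.82708) = 23.61590°
λ₂ = λ₁ + atan2(sin θ sin δ cos φ₁, cos δ − sin φ₁ sin φ₂) = 35.04659°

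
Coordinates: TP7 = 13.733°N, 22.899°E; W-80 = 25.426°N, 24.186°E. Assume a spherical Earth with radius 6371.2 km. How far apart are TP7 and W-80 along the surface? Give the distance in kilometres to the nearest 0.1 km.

1307.2 km

Δφ = 11.6930°,  Δλ = 1.2870°
a = sin²(Δφ/2) + cos φ₁ cos φ₂ sin²(Δλ/2) = 0.010487
c = 2·arcsin(√a) = 0.205171 rad = 11.7554°
d = R·c = 6371.2 × 0.205171 = 1307.2 km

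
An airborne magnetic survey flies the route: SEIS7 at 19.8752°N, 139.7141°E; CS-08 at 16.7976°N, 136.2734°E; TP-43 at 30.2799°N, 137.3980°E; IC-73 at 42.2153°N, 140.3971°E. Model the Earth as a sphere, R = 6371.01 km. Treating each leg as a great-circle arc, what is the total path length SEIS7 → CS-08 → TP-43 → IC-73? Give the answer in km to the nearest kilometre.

3356 km

SEIS7→CS-08: c = 0.078316 rad, d = 498.95 km
CS-08→TP-43: c = 0.235993 rad, d = 1503.51 km
TP-43→IC-73: c = 0.212506 rad, d = 1353.88 km
Total = 498.95 + 1503.51 + 1353.88 = 3356.34 km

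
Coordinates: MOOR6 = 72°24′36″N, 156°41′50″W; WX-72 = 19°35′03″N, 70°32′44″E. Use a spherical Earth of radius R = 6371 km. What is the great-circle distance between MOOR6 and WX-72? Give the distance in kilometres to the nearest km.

9201 km

MOOR6: φ = +72.41000°, λ = -156.69722°
WX-72: φ = +19.58417°, λ = +70.54556°
Δφ = -52.8258°,  Δλ = -132.7572°
a = sin²(Δφ/2) + cos φ₁ cos φ₂ sin²(Δλ/2) = 0.436888
c = 2·arcsin(√a) = 1.444235 rad = 82.7486°
d = R·c = 6371 × 1.444235 = 9201.2 km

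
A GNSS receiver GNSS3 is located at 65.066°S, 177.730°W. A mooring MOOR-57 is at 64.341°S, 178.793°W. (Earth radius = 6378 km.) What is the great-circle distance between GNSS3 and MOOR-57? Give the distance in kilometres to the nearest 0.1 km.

95.2 km

Δφ = 0.7250°,  Δλ = -1.0630°
a = sin²(Δφ/2) + cos φ₁ cos φ₂ sin²(Δλ/2) = 0.000056
c = 2·arcsin(√a) = 0.014931 rad = 0.8555°
d = R·c = 6378 × 0.014931 = 95.2 km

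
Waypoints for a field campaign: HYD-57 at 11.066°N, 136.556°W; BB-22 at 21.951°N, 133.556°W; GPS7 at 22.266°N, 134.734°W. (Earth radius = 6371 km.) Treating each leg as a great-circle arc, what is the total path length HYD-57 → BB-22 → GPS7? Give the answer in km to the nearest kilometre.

1378 km

HYD-57→BB-22: c = 0.196475 rad, d = 1251.75 km
BB-22→GPS7: c = 0.019826 rad, d = 126.31 km
Total = 1251.75 + 126.31 = 1378.05 km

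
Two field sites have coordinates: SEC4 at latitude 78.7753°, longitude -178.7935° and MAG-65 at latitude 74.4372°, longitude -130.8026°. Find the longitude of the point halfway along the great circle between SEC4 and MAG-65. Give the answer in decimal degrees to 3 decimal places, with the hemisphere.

Bx = cos φ₂ cos Δλ = 0.179556,  By = cos φ₂ sin Δλ = 0.199353
φₘ = atan2(sin φ₁ + sin φ₂, √((cos φ₁ + Bx)² + By²)) = 77.69732°
λₘ = λ₁ + atan2(By, cos φ₁ + Bx) = -150.74809°

150.748°W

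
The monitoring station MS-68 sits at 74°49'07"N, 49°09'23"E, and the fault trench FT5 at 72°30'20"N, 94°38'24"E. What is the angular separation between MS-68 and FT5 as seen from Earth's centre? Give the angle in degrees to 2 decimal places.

12.67°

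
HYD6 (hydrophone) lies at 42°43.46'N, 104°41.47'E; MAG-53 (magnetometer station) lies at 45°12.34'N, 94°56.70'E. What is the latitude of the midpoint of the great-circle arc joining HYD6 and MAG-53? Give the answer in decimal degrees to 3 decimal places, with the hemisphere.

44.069°N

HYD6: φ = +42.72433°, λ = +104.69117°
MAG-53: φ = +45.20567°, λ = +94.94500°
Bx = cos φ₂ cos Δλ = 0.694395,  By = cos φ₂ sin Δλ = -0.119271
φₘ = atan2(sin φ₁ + sin φ₂, √((cos φ₁ + Bx)² + By²)) = 44.06863°
λₘ = λ₁ + atan2(By, cos φ₁ + Bx) = 99.92012°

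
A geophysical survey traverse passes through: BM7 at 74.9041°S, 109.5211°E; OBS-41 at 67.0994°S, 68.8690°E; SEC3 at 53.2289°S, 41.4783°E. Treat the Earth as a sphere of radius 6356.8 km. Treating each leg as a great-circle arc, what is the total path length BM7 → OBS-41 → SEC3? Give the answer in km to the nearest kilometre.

BM7→OBS-41: c = 0.260426 rad, d = 1655.48 km
OBS-41→SEC3: c = 0.334042 rad, d = 2123.44 km
Total = 1655.48 + 2123.44 = 3778.92 km

3779 km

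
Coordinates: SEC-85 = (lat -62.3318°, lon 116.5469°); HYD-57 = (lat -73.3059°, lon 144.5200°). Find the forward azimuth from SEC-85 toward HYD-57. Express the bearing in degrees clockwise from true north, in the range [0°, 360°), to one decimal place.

Δλ = 27.9731°
y = sin Δλ · cos φ₂ = 0.134742
x = cos φ₁ sin φ₂ − sin φ₁ cos φ₂ cos Δλ = -0.220089
θ = atan2(y, x) = 148.5243° → 148.5243° (mod 360°)

148.5°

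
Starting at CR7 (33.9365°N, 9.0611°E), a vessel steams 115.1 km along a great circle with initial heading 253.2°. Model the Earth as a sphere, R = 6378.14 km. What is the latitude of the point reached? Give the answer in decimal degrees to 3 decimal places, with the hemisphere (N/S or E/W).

δ = d/R = 115.1/6378.14 = 0.018046 rad
φ₂ = arcsin(sin φ₁ cos δ + cos φ₁ sin δ cos θ)
   = arcsin(0.55827·0.99984 + 0.82966·0.01805·-0.28903) = 33.63193°
λ₂ = λ₁ + atan2(sin θ sin δ cos φ₁, cos δ − sin φ₁ sin φ₂) = 7.87225°

33.632°N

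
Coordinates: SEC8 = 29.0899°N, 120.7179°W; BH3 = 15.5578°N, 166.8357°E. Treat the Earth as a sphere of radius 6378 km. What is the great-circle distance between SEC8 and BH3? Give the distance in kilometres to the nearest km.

Δφ = -13.5321°,  Δλ = -72.4464°
a = sin²(Δφ/2) + cos φ₁ cos φ₂ sin²(Δλ/2) = 0.307852
c = 2·arcsin(√a) = 1.176351 rad = 67.4000°
d = R·c = 6378 × 1.176351 = 7502.8 km

7503 km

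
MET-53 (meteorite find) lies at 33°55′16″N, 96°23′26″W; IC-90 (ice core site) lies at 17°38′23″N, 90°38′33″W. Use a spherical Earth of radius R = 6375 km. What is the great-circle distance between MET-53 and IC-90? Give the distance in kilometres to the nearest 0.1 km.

1899.9 km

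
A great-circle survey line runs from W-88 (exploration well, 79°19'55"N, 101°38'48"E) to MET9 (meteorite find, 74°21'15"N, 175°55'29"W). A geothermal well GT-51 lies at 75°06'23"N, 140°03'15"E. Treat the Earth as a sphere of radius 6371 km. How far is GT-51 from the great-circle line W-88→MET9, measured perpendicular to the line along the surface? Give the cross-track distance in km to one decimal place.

588.4 km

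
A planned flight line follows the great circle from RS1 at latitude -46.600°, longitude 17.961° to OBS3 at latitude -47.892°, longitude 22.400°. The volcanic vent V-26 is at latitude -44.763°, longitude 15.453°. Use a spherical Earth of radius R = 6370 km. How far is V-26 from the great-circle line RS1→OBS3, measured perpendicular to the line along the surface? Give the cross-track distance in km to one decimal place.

99.4 km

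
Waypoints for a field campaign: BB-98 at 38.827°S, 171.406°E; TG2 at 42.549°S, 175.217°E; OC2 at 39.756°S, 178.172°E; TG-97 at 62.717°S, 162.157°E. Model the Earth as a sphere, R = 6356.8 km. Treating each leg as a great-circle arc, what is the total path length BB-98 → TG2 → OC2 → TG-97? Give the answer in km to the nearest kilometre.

3681 km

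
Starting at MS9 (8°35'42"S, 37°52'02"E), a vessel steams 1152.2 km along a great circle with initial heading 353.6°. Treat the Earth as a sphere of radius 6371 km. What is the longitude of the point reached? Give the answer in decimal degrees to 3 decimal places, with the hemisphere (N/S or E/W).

36.718°E

MS9: φ = -8.59500°, λ = +37.86722°
δ = d/R = 1152.2/6371 = 0.180851 rad
φ₂ = arcsin(sin φ₁ cos δ + cos φ₁ sin δ cos θ)
   = arcsin(-0.14945·0.98369 + 0.98877·0.17987·0.99377) = 1.70345°
λ₂ = λ₁ + atan2(sin θ sin δ cos φ₁, cos δ − sin φ₁ sin φ₂) = 36.71788°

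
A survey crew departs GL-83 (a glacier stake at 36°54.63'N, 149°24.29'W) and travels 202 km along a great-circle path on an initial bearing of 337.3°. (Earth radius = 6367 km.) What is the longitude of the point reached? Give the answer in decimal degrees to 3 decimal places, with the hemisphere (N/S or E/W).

GL-83: φ = +36.91050°, λ = -149.40483°
δ = d/R = 202/6367 = 0.031726 rad
φ₂ = arcsin(sin φ₁ cos δ + cos φ₁ sin δ cos θ)
   = arcsin(0.60057·0.99950 + 0.79957·0.03172·0.92254) = 38.58412°
λ₂ = λ₁ + atan2(sin θ sin δ cos φ₁, cos δ − sin φ₁ sin φ₂) = -150.30212°

150.302°W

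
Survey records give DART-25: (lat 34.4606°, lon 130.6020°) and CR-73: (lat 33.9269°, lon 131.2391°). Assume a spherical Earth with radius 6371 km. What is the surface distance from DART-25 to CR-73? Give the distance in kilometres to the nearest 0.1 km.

83.4 km

Δφ = -0.5337°,  Δλ = 0.6371°
a = sin²(Δφ/2) + cos φ₁ cos φ₂ sin²(Δλ/2) = 0.000043
c = 2·arcsin(√a) = 0.013090 rad = 0.7500°
d = R·c = 6371 × 0.013090 = 83.4 km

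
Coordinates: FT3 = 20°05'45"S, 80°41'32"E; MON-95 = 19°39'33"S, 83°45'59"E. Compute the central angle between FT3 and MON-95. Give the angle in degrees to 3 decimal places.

FT3: φ = -20.09583°, λ = +80.69222°
MON-95: φ = -19.65917°, λ = +83.76639°
Δφ = 0.4367°,  Δλ = 3.0742°
a = sin²(Δφ/2) + cos φ₁ cos φ₂ sin²(Δλ/2) = 0.000651
c = 2·arcsin(√a) = 0.051029 rad = 2.9238°

2.924°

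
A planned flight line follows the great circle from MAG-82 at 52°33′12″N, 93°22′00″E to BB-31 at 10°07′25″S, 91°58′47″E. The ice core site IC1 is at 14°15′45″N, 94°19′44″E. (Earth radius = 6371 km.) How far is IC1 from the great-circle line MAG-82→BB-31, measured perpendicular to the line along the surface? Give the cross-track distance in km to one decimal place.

209.5 km

MAG-82: φ = +52.55333°, λ = +93.36667°
BB-31: φ = -10.12361°, λ = +91.97972°
IC1: φ = +14.26250°, λ = +94.32889°
δ₁₃ = central angle MAG-82→IC1 = 0.668435 rad  (haversine)
θ₁₃ = bearing MAG-82→IC1 = 178.495°,  θ₁₂ = bearing MAG-82→BB-31 = 181.537°
dₓₜ = R·arcsin(sin δ₁₃ · sin(θ₁₃ − θ₁₂)) = 6371·arcsin(0.61976·sin(-3.042°)) = -209.542 km
|dₓₜ| = 209.542 km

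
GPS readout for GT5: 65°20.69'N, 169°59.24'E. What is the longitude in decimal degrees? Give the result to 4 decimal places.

169° + 59.24′/60 = 169 + 0.98733 = 169.9873°

169.9873°E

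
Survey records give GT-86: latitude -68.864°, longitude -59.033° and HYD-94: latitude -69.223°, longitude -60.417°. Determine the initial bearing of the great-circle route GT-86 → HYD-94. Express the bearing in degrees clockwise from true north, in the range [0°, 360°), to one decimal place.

233.4°

Δλ = -1.3840°
y = sin Δλ · cos φ₂ = -0.008568
x = cos φ₁ sin φ₂ − sin φ₁ cos φ₂ cos Δλ = -0.006362
θ = atan2(y, x) = -126.5965° → 233.4035° (mod 360°)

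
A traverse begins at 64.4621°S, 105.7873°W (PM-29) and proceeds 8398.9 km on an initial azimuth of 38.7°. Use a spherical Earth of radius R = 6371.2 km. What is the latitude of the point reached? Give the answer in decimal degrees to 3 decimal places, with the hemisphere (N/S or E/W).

δ = d/R = 8398.9/6371.2 = 1.318260 rad
φ₂ = arcsin(sin φ₁ cos δ + cos φ₁ sin δ cos θ)
   = arcsin(-0.90230·0.24986 + 0.43111·0.96828·0.78043) = 5.75813°
λ₂ = λ₁ + atan2(sin θ sin δ cos φ₁, cos δ − sin φ₁ sin φ₂) = -68.30752°

5.758°N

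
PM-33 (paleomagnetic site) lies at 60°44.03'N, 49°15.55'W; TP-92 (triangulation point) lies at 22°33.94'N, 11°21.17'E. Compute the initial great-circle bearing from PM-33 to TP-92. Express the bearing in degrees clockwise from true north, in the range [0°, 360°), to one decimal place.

PM-33: φ = +60.73383°, λ = -49.25917°
TP-92: φ = +22.56567°, λ = +11.35283°
Δλ = 60.6120°
y = sin Δλ · cos φ₂ = 0.804609
x = cos φ₁ sin φ₂ − sin φ₁ cos φ₂ cos Δλ = -0.207712
θ = atan2(y, x) = 104.4750° → 104.4750° (mod 360°)

104.5°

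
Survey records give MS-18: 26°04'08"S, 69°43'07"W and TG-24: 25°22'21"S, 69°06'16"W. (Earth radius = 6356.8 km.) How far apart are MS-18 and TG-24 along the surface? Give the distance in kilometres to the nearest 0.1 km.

MS-18: φ = -26.06889°, λ = -69.71861°
TG-24: φ = -25.37250°, λ = -69.10444°
Δφ = 0.6964°,  Δλ = 0.6142°
a = sin²(Δφ/2) + cos φ₁ cos φ₂ sin²(Δλ/2) = 0.000060
c = 2·arcsin(√a) = 0.015524 rad = 0.8894°
d = R·c = 6356.8 × 0.015524 = 98.7 km

98.7 km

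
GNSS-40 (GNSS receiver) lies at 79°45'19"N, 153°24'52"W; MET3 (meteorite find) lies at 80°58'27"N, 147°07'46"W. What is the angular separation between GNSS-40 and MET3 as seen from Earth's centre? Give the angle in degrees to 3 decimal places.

1.608°

GNSS-40: φ = +79.75528°, λ = -153.41444°
MET3: φ = +80.97417°, λ = -147.12944°
Δφ = 1.2189°,  Δλ = 6.2850°
a = sin²(Δφ/2) + cos φ₁ cos φ₂ sin²(Δλ/2) = 0.000197
c = 2·arcsin(√a) = 0.028071 rad = 1.6084°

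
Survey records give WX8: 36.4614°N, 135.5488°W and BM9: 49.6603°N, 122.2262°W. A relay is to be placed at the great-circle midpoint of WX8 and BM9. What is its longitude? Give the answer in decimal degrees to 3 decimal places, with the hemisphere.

129.611°W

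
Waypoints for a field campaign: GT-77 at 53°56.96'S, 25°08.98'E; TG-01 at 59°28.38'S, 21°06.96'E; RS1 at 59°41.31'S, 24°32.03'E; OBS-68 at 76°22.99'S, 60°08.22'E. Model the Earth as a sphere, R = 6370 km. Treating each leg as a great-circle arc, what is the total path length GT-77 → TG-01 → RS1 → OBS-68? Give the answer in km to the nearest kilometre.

3153 km

GT-77: φ = -53.94933°, λ = +25.14967°
TG-01: φ = -59.47300°, λ = +21.11600°
RS1: φ = -59.68850°, λ = +24.53383°
OBS-68: φ = -76.38317°, λ = +60.13700°
GT-77→TG-01: c = 0.103815 rad, d = 661.30 km
TG-01→RS1: c = 0.030433 rad, d = 193.86 km
RS1→OBS-68: c = 0.360734 rad, d = 2297.88 km
Total = 661.30 + 193.86 + 2297.88 = 3153.04 km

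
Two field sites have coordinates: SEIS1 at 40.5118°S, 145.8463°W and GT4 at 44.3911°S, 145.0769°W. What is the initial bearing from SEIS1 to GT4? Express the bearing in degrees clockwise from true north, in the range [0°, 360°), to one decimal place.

Δλ = 0.7694°
y = sin Δλ · cos φ₂ = 0.009596
x = cos φ₁ sin φ₂ − sin φ₁ cos φ₂ cos Δλ = -0.067697
θ = atan2(y, x) = 171.9325° → 171.9325° (mod 360°)

171.9°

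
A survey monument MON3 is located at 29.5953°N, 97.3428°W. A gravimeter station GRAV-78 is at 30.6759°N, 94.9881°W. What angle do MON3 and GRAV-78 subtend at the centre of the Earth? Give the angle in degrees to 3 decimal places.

2.305°

Δφ = 1.0806°,  Δλ = 2.3547°
a = sin²(Δφ/2) + cos φ₁ cos φ₂ sin²(Δλ/2) = 0.000405
c = 2·arcsin(√a) = 0.040235 rad = 2.3053°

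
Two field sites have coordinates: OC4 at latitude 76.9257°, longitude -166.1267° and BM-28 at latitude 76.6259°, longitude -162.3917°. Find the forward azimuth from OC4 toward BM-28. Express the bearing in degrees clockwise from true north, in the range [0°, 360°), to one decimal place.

Δλ = 3.7350°
y = sin Δλ · cos φ₂ = 0.015068
x = cos φ₁ sin φ₂ − sin φ₁ cos φ₂ cos Δλ = -0.004754
θ = atan2(y, x) = 107.5105° → 107.5105° (mod 360°)

107.5°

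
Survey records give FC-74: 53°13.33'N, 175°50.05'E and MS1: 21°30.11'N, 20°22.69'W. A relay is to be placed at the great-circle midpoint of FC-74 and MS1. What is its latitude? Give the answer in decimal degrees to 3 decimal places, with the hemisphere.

FC-74: φ = +53.22217°, λ = +175.83417°
MS1: φ = +21.50183°, λ = -20.37817°
Bx = cos φ₂ cos Δλ = -0.893407,  By = cos φ₂ sin Δλ = 0.259767
φₘ = atan2(sin φ₁ + sin φ₂, √((cos φ₁ + Bx)² + By²)) = 71.40288°
λₘ = λ₁ + atan2(By, cos φ₁ + Bx) = -45.56149°

71.403°N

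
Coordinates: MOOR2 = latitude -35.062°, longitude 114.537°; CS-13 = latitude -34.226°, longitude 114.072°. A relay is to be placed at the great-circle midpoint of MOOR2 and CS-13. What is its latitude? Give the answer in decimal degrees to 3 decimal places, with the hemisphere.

34.644°S

Bx = cos φ₂ cos Δλ = 0.826798,  By = cos φ₂ sin Δλ = -0.006710
φₘ = atan2(sin φ₁ + sin φ₂, √((cos φ₁ + Bx)² + By²)) = -34.64422°
λₘ = λ₁ + atan2(By, cos φ₁ + Bx) = 114.30333°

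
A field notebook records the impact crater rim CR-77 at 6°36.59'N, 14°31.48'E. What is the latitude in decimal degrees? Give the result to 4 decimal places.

6° + 36.59′/60 = 6 + 0.60983 = 6.6098°

6.6098°N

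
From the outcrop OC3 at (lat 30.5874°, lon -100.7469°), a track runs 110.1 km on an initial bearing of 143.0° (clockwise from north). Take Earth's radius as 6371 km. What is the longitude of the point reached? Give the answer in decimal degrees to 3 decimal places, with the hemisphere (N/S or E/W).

δ = d/R = 110.1/6371 = 0.017281 rad
φ₂ = arcsin(sin φ₁ cos δ + cos φ₁ sin δ cos θ)
   = arcsin(0.50885·0.99985 + 0.86085·0.01728·-0.79864) = 29.79483°
λ₂ = λ₁ + atan2(sin θ sin δ cos φ₁, cos δ − sin φ₁ sin φ₂) = -100.06026°

100.060°W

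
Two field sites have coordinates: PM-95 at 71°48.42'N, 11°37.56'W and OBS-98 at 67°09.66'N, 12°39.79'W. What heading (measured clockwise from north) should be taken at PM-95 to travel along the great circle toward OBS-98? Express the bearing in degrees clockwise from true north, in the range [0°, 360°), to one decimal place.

185.0°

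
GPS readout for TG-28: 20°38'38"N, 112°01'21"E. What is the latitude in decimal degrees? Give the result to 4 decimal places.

20.6439°N

20° + 38′/60 + 38″/3600 = 20 + 0.63333 + 0.01056 = 20.6439°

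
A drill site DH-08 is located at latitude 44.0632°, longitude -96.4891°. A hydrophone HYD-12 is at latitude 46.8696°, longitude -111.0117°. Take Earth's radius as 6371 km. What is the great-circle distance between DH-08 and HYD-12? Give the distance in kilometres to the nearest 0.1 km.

1172.8 km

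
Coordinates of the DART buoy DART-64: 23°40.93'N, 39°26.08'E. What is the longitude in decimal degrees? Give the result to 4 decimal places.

39.4347°E

39° + 26.08′/60 = 39 + 0.43467 = 39.4347°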